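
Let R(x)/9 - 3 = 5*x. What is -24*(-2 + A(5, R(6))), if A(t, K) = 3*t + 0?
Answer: -312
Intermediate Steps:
R(x) = 27 + 45*x (R(x) = 27 + 9*(5*x) = 27 + 45*x)
A(t, K) = 3*t
-24*(-2 + A(5, R(6))) = -24*(-2 + 3*5) = -24*(-2 + 15) = -24*13 = -312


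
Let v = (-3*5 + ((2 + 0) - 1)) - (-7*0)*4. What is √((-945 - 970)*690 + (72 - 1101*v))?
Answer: 6*I*√36274 ≈ 1142.7*I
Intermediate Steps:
v = -14 (v = (-15 + (2 - 1)) - 0*4 = (-15 + 1) - 1*0 = -14 + 0 = -14)
√((-945 - 970)*690 + (72 - 1101*v)) = √((-945 - 970)*690 + (72 - 1101*(-14))) = √(-1915*690 + (72 + 15414)) = √(-1321350 + 15486) = √(-1305864) = 6*I*√36274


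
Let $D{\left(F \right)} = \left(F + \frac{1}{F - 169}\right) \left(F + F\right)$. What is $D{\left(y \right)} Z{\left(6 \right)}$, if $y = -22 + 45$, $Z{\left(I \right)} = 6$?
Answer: $\frac{463266}{73} \approx 6346.1$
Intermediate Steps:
$y = 23$
$D{\left(F \right)} = 2 F \left(F + \frac{1}{-169 + F}\right)$ ($D{\left(F \right)} = \left(F + \frac{1}{-169 + F}\right) 2 F = 2 F \left(F + \frac{1}{-169 + F}\right)$)
$D{\left(y \right)} Z{\left(6 \right)} = 2 \cdot 23 \frac{1}{-169 + 23} \left(1 + 23^{2} - 3887\right) 6 = 2 \cdot 23 \frac{1}{-146} \left(1 + 529 - 3887\right) 6 = 2 \cdot 23 \left(- \frac{1}{146}\right) \left(-3357\right) 6 = \frac{77211}{73} \cdot 6 = \frac{463266}{73}$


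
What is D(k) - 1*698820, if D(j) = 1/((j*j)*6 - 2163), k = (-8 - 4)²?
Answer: -85432841459/122253 ≈ -6.9882e+5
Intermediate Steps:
k = 144 (k = (-12)² = 144)
D(j) = 1/(-2163 + 6*j²) (D(j) = 1/(j²*6 - 2163) = 1/(6*j² - 2163) = 1/(-2163 + 6*j²))
D(k) - 1*698820 = 1/(3*(-721 + 2*144²)) - 1*698820 = 1/(3*(-721 + 2*20736)) - 698820 = 1/(3*(-721 + 41472)) - 698820 = (⅓)/40751 - 698820 = (⅓)*(1/40751) - 698820 = 1/122253 - 698820 = -85432841459/122253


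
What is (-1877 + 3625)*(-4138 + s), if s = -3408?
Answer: -13190408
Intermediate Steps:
(-1877 + 3625)*(-4138 + s) = (-1877 + 3625)*(-4138 - 3408) = 1748*(-7546) = -13190408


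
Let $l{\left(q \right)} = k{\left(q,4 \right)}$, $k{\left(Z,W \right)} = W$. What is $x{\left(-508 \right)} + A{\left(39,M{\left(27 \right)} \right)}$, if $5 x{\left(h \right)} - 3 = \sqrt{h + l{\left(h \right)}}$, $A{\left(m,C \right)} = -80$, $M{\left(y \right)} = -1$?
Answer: $- \frac{397}{5} + \frac{6 i \sqrt{14}}{5} \approx -79.4 + 4.49 i$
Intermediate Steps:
$l{\left(q \right)} = 4$
$x{\left(h \right)} = \frac{3}{5} + \frac{\sqrt{4 + h}}{5}$ ($x{\left(h \right)} = \frac{3}{5} + \frac{\sqrt{h + 4}}{5} = \frac{3}{5} + \frac{\sqrt{4 + h}}{5}$)
$x{\left(-508 \right)} + A{\left(39,M{\left(27 \right)} \right)} = \left(\frac{3}{5} + \frac{\sqrt{4 - 508}}{5}\right) - 80 = \left(\frac{3}{5} + \frac{\sqrt{-504}}{5}\right) - 80 = \left(\frac{3}{5} + \frac{6 i \sqrt{14}}{5}\right) - 80 = - \frac{397}{5} + \frac{6 i \sqrt{14}}{5}$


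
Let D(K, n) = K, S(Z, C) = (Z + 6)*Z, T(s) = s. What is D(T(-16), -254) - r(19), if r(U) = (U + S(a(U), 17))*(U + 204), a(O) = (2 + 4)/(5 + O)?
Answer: -73623/16 ≈ -4601.4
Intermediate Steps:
a(O) = 6/(5 + O)
S(Z, C) = Z*(6 + Z) (S(Z, C) = (6 + Z)*Z = Z*(6 + Z))
r(U) = (204 + U)*(U + 6*(6 + 6/(5 + U))/(5 + U)) (r(U) = (U + (6/(5 + U))*(6 + 6/(5 + U)))*(U + 204) = (U + 6*(6 + 6/(5 + U))/(5 + U))*(204 + U) = (204 + U)*(U + 6*(6 + 6/(5 + U))/(5 + U)))
D(T(-16), -254) - r(19) = -16 - (44064 + 7344*19 + 36*19*(6 + 19) + 19*(5 + 19)²*(204 + 19))/(5 + 19)² = -16 - (44064 + 139536 + 36*19*25 + 19*24²*223)/24² = -16 - (44064 + 139536 + 17100 + 19*576*223)/576 = -16 - (44064 + 139536 + 17100 + 2440512)/576 = -16 - 2641212/576 = -16 - 1*73367/16 = -16 - 73367/16 = -73623/16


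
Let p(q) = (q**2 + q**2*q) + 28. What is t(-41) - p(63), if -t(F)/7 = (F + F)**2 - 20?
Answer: -300972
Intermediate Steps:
p(q) = 28 + q**2 + q**3 (p(q) = (q**2 + q**3) + 28 = 28 + q**2 + q**3)
t(F) = 140 - 28*F**2 (t(F) = -7*((F + F)**2 - 20) = -7*((2*F)**2 - 20) = -7*(4*F**2 - 20) = -7*(-20 + 4*F**2) = 140 - 28*F**2)
t(-41) - p(63) = (140 - 28*(-41)**2) - (28 + 63**2 + 63**3) = (140 - 28*1681) - (28 + 3969 + 250047) = (140 - 47068) - 1*254044 = -46928 - 254044 = -300972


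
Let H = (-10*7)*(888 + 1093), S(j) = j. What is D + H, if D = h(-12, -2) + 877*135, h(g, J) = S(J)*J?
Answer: -20271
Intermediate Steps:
h(g, J) = J**2 (h(g, J) = J*J = J**2)
H = -138670 (H = -70*1981 = -138670)
D = 118399 (D = (-2)**2 + 877*135 = 4 + 118395 = 118399)
D + H = 118399 - 138670 = -20271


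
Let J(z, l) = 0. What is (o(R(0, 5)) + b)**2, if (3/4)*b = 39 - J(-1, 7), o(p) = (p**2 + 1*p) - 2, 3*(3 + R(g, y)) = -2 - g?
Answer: 289444/81 ≈ 3573.4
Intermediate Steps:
R(g, y) = -11/3 - g/3 (R(g, y) = -3 + (-2 - g)/3 = -3 + (-2/3 - g/3) = -11/3 - g/3)
o(p) = -2 + p + p**2 (o(p) = (p**2 + p) - 2 = (p + p**2) - 2 = -2 + p + p**2)
b = 52 (b = 4*(39 - 1*0)/3 = 4*(39 + 0)/3 = (4/3)*39 = 52)
(o(R(0, 5)) + b)**2 = ((-2 + (-11/3 - 1/3*0) + (-11/3 - 1/3*0)**2) + 52)**2 = ((-2 + (-11/3 + 0) + (-11/3 + 0)**2) + 52)**2 = ((-2 - 11/3 + (-11/3)**2) + 52)**2 = ((-2 - 11/3 + 121/9) + 52)**2 = (70/9 + 52)**2 = (538/9)**2 = 289444/81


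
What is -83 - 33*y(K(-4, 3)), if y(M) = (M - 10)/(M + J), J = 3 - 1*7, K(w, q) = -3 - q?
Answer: -679/5 ≈ -135.80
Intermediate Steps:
J = -4 (J = 3 - 7 = -4)
y(M) = (-10 + M)/(-4 + M) (y(M) = (M - 10)/(M - 4) = (-10 + M)/(-4 + M))
-83 - 33*y(K(-4, 3)) = -83 - 33*(-10 + (-3 - 1*3))/(-4 + (-3 - 1*3)) = -83 - 33*(-10 + (-3 - 3))/(-4 + (-3 - 3)) = -83 - 33*(-10 - 6)/(-4 - 6) = -83 - 33*(-16)/(-10) = -83 - (-33)*(-16)/10 = -83 - 33*8/5 = -83 - 264/5 = -679/5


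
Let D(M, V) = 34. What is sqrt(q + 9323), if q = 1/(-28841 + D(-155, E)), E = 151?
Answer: 2*sqrt(1934157145405)/28807 ≈ 96.556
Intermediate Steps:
q = -1/28807 (q = 1/(-28841 + 34) = 1/(-28807) = -1/28807 ≈ -3.4714e-5)
sqrt(q + 9323) = sqrt(-1/28807 + 9323) = sqrt(268567660/28807) = 2*sqrt(1934157145405)/28807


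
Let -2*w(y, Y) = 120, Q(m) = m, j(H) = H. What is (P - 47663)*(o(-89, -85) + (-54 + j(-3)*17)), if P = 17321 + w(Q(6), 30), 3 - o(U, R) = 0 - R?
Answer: 5685174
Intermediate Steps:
o(U, R) = 3 + R (o(U, R) = 3 - (0 - R) = 3 - (-1)*R = 3 + R)
w(y, Y) = -60 (w(y, Y) = -½*120 = -60)
P = 17261 (P = 17321 - 60 = 17261)
(P - 47663)*(o(-89, -85) + (-54 + j(-3)*17)) = (17261 - 47663)*((3 - 85) + (-54 - 3*17)) = -30402*(-82 + (-54 - 51)) = -30402*(-82 - 105) = -30402*(-187) = 5685174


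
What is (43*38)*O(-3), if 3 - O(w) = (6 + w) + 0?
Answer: 0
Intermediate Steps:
O(w) = -3 - w (O(w) = 3 - ((6 + w) + 0) = 3 - (6 + w) = 3 + (-6 - w) = -3 - w)
(43*38)*O(-3) = (43*38)*(-3 - 1*(-3)) = 1634*(-3 + 3) = 1634*0 = 0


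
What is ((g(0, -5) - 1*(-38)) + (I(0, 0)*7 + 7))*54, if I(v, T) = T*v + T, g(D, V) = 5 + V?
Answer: 2430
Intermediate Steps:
I(v, T) = T + T*v
((g(0, -5) - 1*(-38)) + (I(0, 0)*7 + 7))*54 = (((5 - 5) - 1*(-38)) + ((0*(1 + 0))*7 + 7))*54 = ((0 + 38) + ((0*1)*7 + 7))*54 = (38 + (0*7 + 7))*54 = (38 + (0 + 7))*54 = (38 + 7)*54 = 45*54 = 2430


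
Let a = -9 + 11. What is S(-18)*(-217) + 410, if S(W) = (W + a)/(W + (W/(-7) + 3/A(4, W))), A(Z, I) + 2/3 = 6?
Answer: 293786/1665 ≈ 176.45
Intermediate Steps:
A(Z, I) = 16/3 (A(Z, I) = -⅔ + 6 = 16/3)
a = 2
S(W) = (2 + W)/(9/16 + 6*W/7) (S(W) = (W + 2)/(W + (W/(-7) + 3/(16/3))) = (2 + W)/(W + (W*(-⅐) + 3*(3/16))) = (2 + W)/(W + (-W/7 + 9/16)) = (2 + W)/(W + (9/16 - W/7)) = (2 + W)/(9/16 + 6*W/7))
S(-18)*(-217) + 410 = (112*(2 - 18)/(3*(21 + 32*(-18))))*(-217) + 410 = ((112/3)*(-16)/(21 - 576))*(-217) + 410 = ((112/3)*(-16)/(-555))*(-217) + 410 = ((112/3)*(-1/555)*(-16))*(-217) + 410 = (1792/1665)*(-217) + 410 = -388864/1665 + 410 = 293786/1665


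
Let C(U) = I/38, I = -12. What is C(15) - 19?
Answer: -367/19 ≈ -19.316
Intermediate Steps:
C(U) = -6/19 (C(U) = -12/38 = -12*1/38 = -6/19)
C(15) - 19 = -6/19 - 19 = -367/19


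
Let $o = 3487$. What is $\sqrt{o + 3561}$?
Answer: $2 \sqrt{1762} \approx 83.952$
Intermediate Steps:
$\sqrt{o + 3561} = \sqrt{3487 + 3561} = \sqrt{7048} = 2 \sqrt{1762}$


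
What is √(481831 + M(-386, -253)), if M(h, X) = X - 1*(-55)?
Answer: √481633 ≈ 694.00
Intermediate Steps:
M(h, X) = 55 + X (M(h, X) = X + 55 = 55 + X)
√(481831 + M(-386, -253)) = √(481831 + (55 - 253)) = √(481831 - 198) = √481633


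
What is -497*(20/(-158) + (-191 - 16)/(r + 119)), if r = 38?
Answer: 8907731/12403 ≈ 718.19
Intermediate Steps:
-497*(20/(-158) + (-191 - 16)/(r + 119)) = -497*(20/(-158) + (-191 - 16)/(38 + 119)) = -497*(20*(-1/158) - 207/157) = -497*(-10/79 - 207*1/157) = -497*(-10/79 - 207/157) = -497*(-17923/12403) = 8907731/12403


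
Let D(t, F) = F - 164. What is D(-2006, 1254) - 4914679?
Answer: -4913589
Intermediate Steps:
D(t, F) = -164 + F
D(-2006, 1254) - 4914679 = (-164 + 1254) - 4914679 = 1090 - 4914679 = -4913589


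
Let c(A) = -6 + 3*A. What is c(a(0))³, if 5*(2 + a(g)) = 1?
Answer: -185193/125 ≈ -1481.5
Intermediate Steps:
a(g) = -9/5 (a(g) = -2 + (⅕)*1 = -2 + ⅕ = -9/5)
c(a(0))³ = (-6 + 3*(-9/5))³ = (-6 - 27/5)³ = (-57/5)³ = -185193/125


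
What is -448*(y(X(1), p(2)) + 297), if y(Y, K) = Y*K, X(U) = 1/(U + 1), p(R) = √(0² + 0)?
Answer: -133056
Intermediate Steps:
p(R) = 0 (p(R) = √(0 + 0) = √0 = 0)
X(U) = 1/(1 + U)
y(Y, K) = K*Y
-448*(y(X(1), p(2)) + 297) = -448*(0/(1 + 1) + 297) = -448*(0/2 + 297) = -448*(0*(½) + 297) = -448*(0 + 297) = -448*297 = -133056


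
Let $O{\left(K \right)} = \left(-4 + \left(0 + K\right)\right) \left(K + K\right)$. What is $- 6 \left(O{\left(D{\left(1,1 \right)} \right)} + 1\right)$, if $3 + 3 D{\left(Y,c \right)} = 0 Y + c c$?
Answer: $- \frac{130}{3} \approx -43.333$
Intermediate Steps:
$D{\left(Y,c \right)} = -1 + \frac{c^{2}}{3}$ ($D{\left(Y,c \right)} = -1 + \frac{0 Y + c c}{3} = -1 + \frac{0 + c^{2}}{3} = -1 + \frac{c^{2}}{3}$)
$O{\left(K \right)} = 2 K \left(-4 + K\right)$ ($O{\left(K \right)} = \left(-4 + K\right) 2 K = 2 K \left(-4 + K\right)$)
$- 6 \left(O{\left(D{\left(1,1 \right)} \right)} + 1\right) = - 6 \left(2 \left(-1 + \frac{1^{2}}{3}\right) \left(-4 - \left(1 - \frac{1^{2}}{3}\right)\right) + 1\right) = - 6 \left(2 \left(-1 + \frac{1}{3} \cdot 1\right) \left(-4 + \left(-1 + \frac{1}{3} \cdot 1\right)\right) + 1\right) = - 6 \left(2 \left(-1 + \frac{1}{3}\right) \left(-4 + \left(-1 + \frac{1}{3}\right)\right) + 1\right) = - 6 \left(2 \left(- \frac{2}{3}\right) \left(-4 - \frac{2}{3}\right) + 1\right) = - 6 \left(2 \left(- \frac{2}{3}\right) \left(- \frac{14}{3}\right) + 1\right) = - 6 \left(\frac{56}{9} + 1\right) = \left(-6\right) \frac{65}{9} = - \frac{130}{3}$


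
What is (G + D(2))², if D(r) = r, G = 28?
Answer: 900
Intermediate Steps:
(G + D(2))² = (28 + 2)² = 30² = 900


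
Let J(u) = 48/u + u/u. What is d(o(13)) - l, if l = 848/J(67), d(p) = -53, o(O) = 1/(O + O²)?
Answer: -62911/115 ≈ -547.05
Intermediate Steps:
J(u) = 1 + 48/u (J(u) = 48/u + 1 = 1 + 48/u)
l = 56816/115 (l = 848/(((48 + 67)/67)) = 848/(((1/67)*115)) = 848/(115/67) = 848*(67/115) = 56816/115 ≈ 494.05)
d(o(13)) - l = -53 - 1*56816/115 = -53 - 56816/115 = -62911/115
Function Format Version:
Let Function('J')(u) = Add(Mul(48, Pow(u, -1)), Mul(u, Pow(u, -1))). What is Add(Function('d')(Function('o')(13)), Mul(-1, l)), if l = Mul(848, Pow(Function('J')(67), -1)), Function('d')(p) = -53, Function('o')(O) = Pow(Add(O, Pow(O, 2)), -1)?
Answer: Rational(-62911, 115) ≈ -547.05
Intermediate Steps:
Function('J')(u) = Add(1, Mul(48, Pow(u, -1))) (Function('J')(u) = Add(Mul(48, Pow(u, -1)), 1) = Add(1, Mul(48, Pow(u, -1))))
l = Rational(56816, 115) (l = Mul(848, Pow(Mul(Pow(67, -1), Add(48, 67)), -1)) = Mul(848, Pow(Mul(Rational(1, 67), 115), -1)) = Mul(848, Pow(Rational(115, 67), -1)) = Mul(848, Rational(67, 115)) = Rational(56816, 115) ≈ 494.05)
Add(Function('d')(Function('o')(13)), Mul(-1, l)) = Add(-53, Mul(-1, Rational(56816, 115))) = Add(-53, Rational(-56816, 115)) = Rational(-62911, 115)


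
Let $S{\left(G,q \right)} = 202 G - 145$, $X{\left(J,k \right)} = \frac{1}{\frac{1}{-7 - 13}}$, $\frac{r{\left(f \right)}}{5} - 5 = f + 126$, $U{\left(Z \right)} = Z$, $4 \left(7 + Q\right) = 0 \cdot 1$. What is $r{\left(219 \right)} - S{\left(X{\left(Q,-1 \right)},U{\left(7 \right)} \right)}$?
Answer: $5935$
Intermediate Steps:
$Q = -7$ ($Q = -7 + \frac{0 \cdot 1}{4} = -7 + \frac{1}{4} \cdot 0 = -7 + 0 = -7$)
$r{\left(f \right)} = 655 + 5 f$ ($r{\left(f \right)} = 25 + 5 \left(f + 126\right) = 25 + 5 \left(126 + f\right) = 25 + \left(630 + 5 f\right) = 655 + 5 f$)
$X{\left(J,k \right)} = -20$ ($X{\left(J,k \right)} = \frac{1}{\frac{1}{-20}} = \frac{1}{- \frac{1}{20}} = -20$)
$S{\left(G,q \right)} = -145 + 202 G$
$r{\left(219 \right)} - S{\left(X{\left(Q,-1 \right)},U{\left(7 \right)} \right)} = \left(655 + 5 \cdot 219\right) - \left(-145 + 202 \left(-20\right)\right) = \left(655 + 1095\right) - \left(-145 - 4040\right) = 1750 - -4185 = 1750 + 4185 = 5935$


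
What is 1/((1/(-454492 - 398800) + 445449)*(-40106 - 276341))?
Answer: -853292/120280893358255829 ≈ -7.0942e-12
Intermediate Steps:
1/((1/(-454492 - 398800) + 445449)*(-40106 - 276341)) = 1/((1/(-853292) + 445449)*(-316447)) = 1/((-1/853292 + 445449)*(-316447)) = 1/((380098068107/853292)*(-316447)) = 1/(-120280893358255829/853292) = -853292/120280893358255829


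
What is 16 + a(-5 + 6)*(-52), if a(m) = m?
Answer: -36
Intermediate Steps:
16 + a(-5 + 6)*(-52) = 16 + (-5 + 6)*(-52) = 16 + 1*(-52) = 16 - 52 = -36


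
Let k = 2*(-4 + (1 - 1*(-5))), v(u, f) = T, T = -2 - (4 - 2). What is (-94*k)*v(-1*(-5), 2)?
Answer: 1504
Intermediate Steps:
T = -4 (T = -2 - 1*2 = -2 - 2 = -4)
v(u, f) = -4
k = 4 (k = 2*(-4 + (1 + 5)) = 2*(-4 + 6) = 2*2 = 4)
(-94*k)*v(-1*(-5), 2) = -94*4*(-4) = -376*(-4) = 1504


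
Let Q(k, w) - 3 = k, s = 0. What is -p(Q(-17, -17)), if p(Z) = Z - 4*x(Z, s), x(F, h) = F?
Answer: -42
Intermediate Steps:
Q(k, w) = 3 + k
p(Z) = -3*Z (p(Z) = Z - 4*Z = -3*Z)
-p(Q(-17, -17)) = -(-3)*(3 - 17) = -(-3)*(-14) = -1*42 = -42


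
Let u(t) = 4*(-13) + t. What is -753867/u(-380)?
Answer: 27921/16 ≈ 1745.1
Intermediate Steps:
u(t) = -52 + t
-753867/u(-380) = -753867/(-52 - 380) = -753867/(-432) = -753867*(-1/432) = 27921/16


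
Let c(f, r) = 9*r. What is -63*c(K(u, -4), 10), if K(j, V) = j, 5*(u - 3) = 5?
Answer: -5670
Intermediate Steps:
u = 4 (u = 3 + (⅕)*5 = 3 + 1 = 4)
-63*c(K(u, -4), 10) = -567*10 = -63*90 = -5670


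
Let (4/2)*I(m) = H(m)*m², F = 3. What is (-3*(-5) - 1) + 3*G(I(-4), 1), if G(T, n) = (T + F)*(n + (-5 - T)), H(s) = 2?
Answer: -1126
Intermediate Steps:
I(m) = m² (I(m) = (2*m²)/2 = m²)
G(T, n) = (3 + T)*(-5 + n - T) (G(T, n) = (T + 3)*(n + (-5 - T)) = (3 + T)*(-5 + n - T))
(-3*(-5) - 1) + 3*G(I(-4), 1) = (-3*(-5) - 1) + 3*(-15 - ((-4)²)² - 8*(-4)² + 3*1 + (-4)²*1) = (15 - 1) + 3*(-15 - 1*16² - 8*16 + 3 + 16*1) = 14 + 3*(-15 - 1*256 - 128 + 3 + 16) = 14 + 3*(-15 - 256 - 128 + 3 + 16) = 14 + 3*(-380) = 14 - 1140 = -1126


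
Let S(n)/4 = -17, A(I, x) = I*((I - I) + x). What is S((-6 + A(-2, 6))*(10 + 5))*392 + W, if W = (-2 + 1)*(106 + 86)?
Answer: -26848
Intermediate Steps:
A(I, x) = I*x (A(I, x) = I*(0 + x) = I*x)
W = -192 (W = -1*192 = -192)
S(n) = -68 (S(n) = 4*(-17) = -68)
S((-6 + A(-2, 6))*(10 + 5))*392 + W = -68*392 - 192 = -26656 - 192 = -26848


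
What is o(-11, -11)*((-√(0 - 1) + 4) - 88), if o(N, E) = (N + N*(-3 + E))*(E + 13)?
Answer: -24024 - 286*I ≈ -24024.0 - 286.0*I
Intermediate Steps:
o(N, E) = (13 + E)*(N + N*(-3 + E)) (o(N, E) = (N + N*(-3 + E))*(13 + E) = (13 + E)*(N + N*(-3 + E)))
o(-11, -11)*((-√(0 - 1) + 4) - 88) = (-11*(-26 + (-11)² + 11*(-11)))*((-√(0 - 1) + 4) - 88) = (-11*(-26 + 121 - 121))*((-√(-1) + 4) - 88) = (-11*(-26))*((-I + 4) - 88) = 286*((4 - I) - 88) = 286*(-84 - I) = -24024 - 286*I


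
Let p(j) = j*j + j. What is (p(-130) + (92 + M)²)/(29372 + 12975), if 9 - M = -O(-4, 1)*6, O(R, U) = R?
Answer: 22699/42347 ≈ 0.53602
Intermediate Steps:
p(j) = j + j² (p(j) = j² + j = j + j²)
M = -15 (M = 9 - (-1*(-4))*6 = 9 - 4*6 = 9 - 1*24 = 9 - 24 = -15)
(p(-130) + (92 + M)²)/(29372 + 12975) = (-130*(1 - 130) + (92 - 15)²)/(29372 + 12975) = (-130*(-129) + 77²)/42347 = (16770 + 5929)*(1/42347) = 22699*(1/42347) = 22699/42347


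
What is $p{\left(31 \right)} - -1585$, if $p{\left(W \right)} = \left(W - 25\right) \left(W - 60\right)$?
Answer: $1411$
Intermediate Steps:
$p{\left(W \right)} = \left(-60 + W\right) \left(-25 + W\right)$ ($p{\left(W \right)} = \left(W - 25\right) \left(-60 + W\right) = \left(-25 + W\right) \left(-60 + W\right) = \left(-60 + W\right) \left(-25 + W\right)$)
$p{\left(31 \right)} - -1585 = \left(1500 + 31^{2} - 2635\right) - -1585 = \left(1500 + 961 - 2635\right) + 1585 = -174 + 1585 = 1411$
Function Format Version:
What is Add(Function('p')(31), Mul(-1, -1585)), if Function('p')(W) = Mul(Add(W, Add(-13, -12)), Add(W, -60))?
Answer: 1411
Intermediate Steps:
Function('p')(W) = Mul(Add(-60, W), Add(-25, W)) (Function('p')(W) = Mul(Add(W, -25), Add(-60, W)) = Mul(Add(-25, W), Add(-60, W)) = Mul(Add(-60, W), Add(-25, W)))
Add(Function('p')(31), Mul(-1, -1585)) = Add(Add(1500, Pow(31, 2), Mul(-85, 31)), Mul(-1, -1585)) = Add(Add(1500, 961, -2635), 1585) = Add(-174, 1585) = 1411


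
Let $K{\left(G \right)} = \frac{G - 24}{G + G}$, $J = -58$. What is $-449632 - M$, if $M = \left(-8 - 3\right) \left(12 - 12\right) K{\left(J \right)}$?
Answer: $-449632$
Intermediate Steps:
$K{\left(G \right)} = \frac{-24 + G}{2 G}$
$M = 0$ ($M = \left(-8 - 3\right) \left(12 - 12\right) \frac{-24 - 58}{2 \left(-58\right)} = \left(-11\right) 0 \cdot \frac{1}{2} \left(- \frac{1}{58}\right) \left(-82\right) = 0 \cdot \frac{41}{58} = 0$)
$-449632 - M = -449632 - 0 = -449632 + 0 = -449632$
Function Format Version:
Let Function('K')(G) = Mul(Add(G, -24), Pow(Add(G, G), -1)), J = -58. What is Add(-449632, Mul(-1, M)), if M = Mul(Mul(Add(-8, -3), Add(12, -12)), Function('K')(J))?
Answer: -449632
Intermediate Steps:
Function('K')(G) = Mul(Rational(1, 2), Pow(G, -1), Add(-24, G)) (Function('K')(G) = Mul(Add(-24, G), Pow(Mul(2, G), -1)) = Mul(Add(-24, G), Mul(Rational(1, 2), Pow(G, -1))) = Mul(Rational(1, 2), Pow(G, -1), Add(-24, G)))
M = 0 (M = Mul(Mul(Add(-8, -3), Add(12, -12)), Mul(Rational(1, 2), Pow(-58, -1), Add(-24, -58))) = Mul(Mul(-11, 0), Mul(Rational(1, 2), Rational(-1, 58), -82)) = Mul(0, Rational(41, 58)) = 0)
Add(-449632, Mul(-1, M)) = Add(-449632, Mul(-1, 0)) = Add(-449632, 0) = -449632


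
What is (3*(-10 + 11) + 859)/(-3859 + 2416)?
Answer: -862/1443 ≈ -0.59737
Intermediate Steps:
(3*(-10 + 11) + 859)/(-3859 + 2416) = (3*1 + 859)/(-1443) = (3 + 859)*(-1/1443) = 862*(-1/1443) = -862/1443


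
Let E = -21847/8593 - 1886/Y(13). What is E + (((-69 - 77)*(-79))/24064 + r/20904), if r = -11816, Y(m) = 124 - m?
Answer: -386812525699/19715863808 ≈ -19.619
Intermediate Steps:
E = -18631415/953823 (E = -21847/8593 - 1886/(124 - 1*13) = -21847*1/8593 - 1886/(124 - 13) = -21847/8593 - 1886/111 = -18631415/953823 ≈ -19.533)
E + (((-69 - 77)*(-79))/24064 + r/20904) = -18631415/953823 + (((-69 - 77)*(-79))/24064 - 11816/20904) = -18631415/953823 + (-146*(-79)*(1/24064) - 11816*1/20904) = -18631415/953823 + (11534*(1/24064) - 1477/2613) = -18631415/953823 + (5767/12032 - 1477/2613) = -18631415/953823 - 2702093/31439616 = -386812525699/19715863808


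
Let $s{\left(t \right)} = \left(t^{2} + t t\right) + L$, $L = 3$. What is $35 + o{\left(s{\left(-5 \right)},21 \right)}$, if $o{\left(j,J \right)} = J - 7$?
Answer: $49$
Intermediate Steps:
$s{\left(t \right)} = 3 + 2 t^{2}$ ($s{\left(t \right)} = \left(t^{2} + t t\right) + 3 = \left(t^{2} + t^{2}\right) + 3 = 2 t^{2} + 3 = 3 + 2 t^{2}$)
$o{\left(j,J \right)} = -7 + J$
$35 + o{\left(s{\left(-5 \right)},21 \right)} = 35 + \left(-7 + 21\right) = 35 + 14 = 49$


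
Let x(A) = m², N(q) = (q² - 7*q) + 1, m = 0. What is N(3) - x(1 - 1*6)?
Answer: -11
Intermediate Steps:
N(q) = 1 + q² - 7*q
x(A) = 0 (x(A) = 0² = 0)
N(3) - x(1 - 1*6) = (1 + 3² - 7*3) - 1*0 = (1 + 9 - 21) + 0 = -11 + 0 = -11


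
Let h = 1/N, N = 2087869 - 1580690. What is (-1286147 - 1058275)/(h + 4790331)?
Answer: -594520802769/1214777643125 ≈ -0.48941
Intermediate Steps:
N = 507179
h = 1/507179 ≈ 1.9717e-6
(-1286147 - 1058275)/(h + 4790331) = (-1286147 - 1058275)/(1/507179 + 4790331) = -2344422/2429555286250/507179 = -2344422*507179/2429555286250 = -594520802769/1214777643125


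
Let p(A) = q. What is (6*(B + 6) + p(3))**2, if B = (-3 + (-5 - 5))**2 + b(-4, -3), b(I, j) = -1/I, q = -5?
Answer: 4380649/4 ≈ 1.0952e+6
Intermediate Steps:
p(A) = -5
B = 677/4 (B = (-3 + (-5 - 5))**2 - 1/(-4) = (-3 - 10)**2 - 1*(-1/4) = (-13)**2 + 1/4 = 169 + 1/4 = 677/4 ≈ 169.25)
(6*(B + 6) + p(3))**2 = (6*(677/4 + 6) - 5)**2 = (6*(701/4) - 5)**2 = (2103/2 - 5)**2 = (2093/2)**2 = 4380649/4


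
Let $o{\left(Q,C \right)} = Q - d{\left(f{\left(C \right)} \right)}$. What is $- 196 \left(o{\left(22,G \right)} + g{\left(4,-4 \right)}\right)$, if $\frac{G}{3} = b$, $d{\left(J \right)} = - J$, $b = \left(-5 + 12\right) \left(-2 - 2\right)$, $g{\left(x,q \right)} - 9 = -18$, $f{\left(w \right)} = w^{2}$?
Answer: $-1385524$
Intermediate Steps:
$g{\left(x,q \right)} = -9$ ($g{\left(x,q \right)} = 9 - 18 = -9$)
$b = -28$ ($b = 7 \left(-4\right) = -28$)
$G = -84$ ($G = 3 \left(-28\right) = -84$)
$o{\left(Q,C \right)} = Q + C^{2}$ ($o{\left(Q,C \right)} = Q - - C^{2} = Q + C^{2}$)
$- 196 \left(o{\left(22,G \right)} + g{\left(4,-4 \right)}\right) = - 196 \left(\left(22 + \left(-84\right)^{2}\right) - 9\right) = - 196 \left(\left(22 + 7056\right) - 9\right) = - 196 \left(7078 - 9\right) = \left(-196\right) 7069 = -1385524$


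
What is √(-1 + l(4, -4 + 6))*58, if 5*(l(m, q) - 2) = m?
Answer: 174*√5/5 ≈ 77.815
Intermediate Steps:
l(m, q) = 2 + m/5
√(-1 + l(4, -4 + 6))*58 = √(-1 + (2 + (⅕)*4))*58 = √(-1 + (2 + ⅘))*58 = √(-1 + 14/5)*58 = √(9/5)*58 = (3*√5/5)*58 = 174*√5/5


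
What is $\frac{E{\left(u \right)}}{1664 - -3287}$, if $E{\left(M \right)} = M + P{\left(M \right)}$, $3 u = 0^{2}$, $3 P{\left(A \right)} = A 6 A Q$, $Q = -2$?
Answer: $0$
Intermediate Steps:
$P{\left(A \right)} = - 4 A^{2}$ ($P{\left(A \right)} = \frac{A 6 A \left(-2\right)}{3} = \frac{6 A A \left(-2\right)}{3} = \frac{6 A^{2} \left(-2\right)}{3} = \frac{\left(-12\right) A^{2}}{3} = - 4 A^{2}$)
$u = 0$ ($u = \frac{0^{2}}{3} = \frac{1}{3} \cdot 0 = 0$)
$E{\left(M \right)} = M - 4 M^{2}$
$\frac{E{\left(u \right)}}{1664 - -3287} = \frac{0 \left(1 - 0\right)}{1664 - -3287} = \frac{0 \left(1 + 0\right)}{1664 + 3287} = \frac{0 \cdot 1}{4951} = 0 \cdot \frac{1}{4951} = 0$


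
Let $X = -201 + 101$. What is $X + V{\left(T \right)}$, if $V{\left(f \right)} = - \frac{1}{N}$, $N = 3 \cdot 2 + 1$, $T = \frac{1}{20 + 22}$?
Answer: $- \frac{701}{7} \approx -100.14$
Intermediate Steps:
$T = \frac{1}{42} \approx 0.02381$
$N = 7$ ($N = 6 + 1 = 7$)
$X = -100$
$V{\left(f \right)} = - \frac{1}{7}$
$X + V{\left(T \right)} = -100 - \frac{1}{7} = - \frac{701}{7}$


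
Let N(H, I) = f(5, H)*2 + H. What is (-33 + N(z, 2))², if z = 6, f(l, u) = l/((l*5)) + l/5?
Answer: 15129/25 ≈ 605.16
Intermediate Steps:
f(l, u) = ⅕ + l/5 (f(l, u) = l/((5*l)) + l*(⅕) = l*(1/(5*l)) + l/5 = ⅕ + l/5)
N(H, I) = 12/5 + H (N(H, I) = (⅕ + (⅕)*5)*2 + H = (⅕ + 1)*2 + H = (6/5)*2 + H = 12/5 + H)
(-33 + N(z, 2))² = (-33 + (12/5 + 6))² = (-33 + 42/5)² = (-123/5)² = 15129/25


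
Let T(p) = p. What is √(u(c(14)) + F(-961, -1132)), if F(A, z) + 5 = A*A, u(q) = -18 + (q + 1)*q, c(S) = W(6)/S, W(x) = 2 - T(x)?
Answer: 8*√707053/7 ≈ 960.99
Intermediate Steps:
W(x) = 2 - x
c(S) = -4/S (c(S) = (2 - 1*6)/S = (2 - 6)/S = -4/S)
u(q) = -18 + q*(1 + q) (u(q) = -18 + (1 + q)*q = -18 + q*(1 + q))
F(A, z) = -5 + A² (F(A, z) = -5 + A*A = -5 + A²)
√(u(c(14)) + F(-961, -1132)) = √((-18 - 4/14 + (-4/14)²) + (-5 + (-961)²)) = √((-18 - 4*1/14 + (-4*1/14)²) + (-5 + 923521)) = √((-18 - 2/7 + (-2/7)²) + 923516) = √((-18 - 2/7 + 4/49) + 923516) = √(-892/49 + 923516) = √(45251392/49) = 8*√707053/7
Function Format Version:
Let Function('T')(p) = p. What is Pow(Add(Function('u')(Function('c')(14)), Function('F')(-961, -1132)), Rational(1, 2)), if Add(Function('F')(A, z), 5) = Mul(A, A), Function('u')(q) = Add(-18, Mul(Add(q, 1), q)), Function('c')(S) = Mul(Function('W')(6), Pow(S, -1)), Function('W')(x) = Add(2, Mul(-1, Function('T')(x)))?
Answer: Mul(Rational(8, 7), Pow(707053, Rational(1, 2))) ≈ 960.99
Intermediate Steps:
Function('W')(x) = Add(2, Mul(-1, x))
Function('c')(S) = Mul(-4, Pow(S, -1)) (Function('c')(S) = Mul(Add(2, Mul(-1, 6)), Pow(S, -1)) = Mul(Add(2, -6), Pow(S, -1)) = Mul(-4, Pow(S, -1)))
Function('u')(q) = Add(-18, Mul(q, Add(1, q))) (Function('u')(q) = Add(-18, Mul(Add(1, q), q)) = Add(-18, Mul(q, Add(1, q))))
Function('F')(A, z) = Add(-5, Pow(A, 2)) (Function('F')(A, z) = Add(-5, Mul(A, A)) = Add(-5, Pow(A, 2)))
Pow(Add(Function('u')(Function('c')(14)), Function('F')(-961, -1132)), Rational(1, 2)) = Pow(Add(Add(-18, Mul(-4, Pow(14, -1)), Pow(Mul(-4, Pow(14, -1)), 2)), Add(-5, Pow(-961, 2))), Rational(1, 2)) = Pow(Add(Add(-18, Mul(-4, Rational(1, 14)), Pow(Mul(-4, Rational(1, 14)), 2)), Add(-5, 923521)), Rational(1, 2)) = Pow(Add(Add(-18, Rational(-2, 7), Pow(Rational(-2, 7), 2)), 923516), Rational(1, 2)) = Pow(Add(Add(-18, Rational(-2, 7), Rational(4, 49)), 923516), Rational(1, 2)) = Pow(Add(Rational(-892, 49), 923516), Rational(1, 2)) = Pow(Rational(45251392, 49), Rational(1, 2)) = Mul(Rational(8, 7), Pow(707053, Rational(1, 2)))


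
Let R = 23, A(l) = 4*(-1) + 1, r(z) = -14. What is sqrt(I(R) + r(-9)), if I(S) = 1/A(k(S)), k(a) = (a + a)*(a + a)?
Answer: I*sqrt(129)/3 ≈ 3.7859*I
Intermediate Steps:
k(a) = 4*a**2 (k(a) = (2*a)*(2*a) = 4*a**2)
A(l) = -3 (A(l) = -4 + 1 = -3)
I(S) = -1/3 (I(S) = 1/(-3) = -1/3)
sqrt(I(R) + r(-9)) = sqrt(-1/3 - 14) = sqrt(-43/3) = I*sqrt(129)/3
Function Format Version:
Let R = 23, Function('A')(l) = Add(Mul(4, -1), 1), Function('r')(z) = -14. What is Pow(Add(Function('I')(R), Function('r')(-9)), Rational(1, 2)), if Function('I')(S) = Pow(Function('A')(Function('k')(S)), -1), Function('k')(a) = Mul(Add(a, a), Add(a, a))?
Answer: Mul(Rational(1, 3), I, Pow(129, Rational(1, 2))) ≈ Mul(3.7859, I)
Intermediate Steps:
Function('k')(a) = Mul(4, Pow(a, 2)) (Function('k')(a) = Mul(Mul(2, a), Mul(2, a)) = Mul(4, Pow(a, 2)))
Function('A')(l) = -3 (Function('A')(l) = Add(-4, 1) = -3)
Function('I')(S) = Rational(-1, 3) (Function('I')(S) = Pow(-3, -1) = Rational(-1, 3))
Pow(Add(Function('I')(R), Function('r')(-9)), Rational(1, 2)) = Pow(Add(Rational(-1, 3), -14), Rational(1, 2)) = Pow(Rational(-43, 3), Rational(1, 2)) = Mul(Rational(1, 3), I, Pow(129, Rational(1, 2)))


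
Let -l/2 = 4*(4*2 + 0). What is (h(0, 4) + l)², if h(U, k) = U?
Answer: 4096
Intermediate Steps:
l = -64 (l = -8*(4*2 + 0) = -8*(8 + 0) = -8*8 = -2*32 = -64)
(h(0, 4) + l)² = (0 - 64)² = (-64)² = 4096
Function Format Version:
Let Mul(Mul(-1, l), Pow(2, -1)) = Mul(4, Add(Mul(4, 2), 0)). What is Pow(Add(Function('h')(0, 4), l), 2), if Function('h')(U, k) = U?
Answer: 4096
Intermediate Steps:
l = -64 (l = Mul(-2, Mul(4, Add(Mul(4, 2), 0))) = Mul(-2, Mul(4, Add(8, 0))) = Mul(-2, Mul(4, 8)) = Mul(-2, 32) = -64)
Pow(Add(Function('h')(0, 4), l), 2) = Pow(Add(0, -64), 2) = Pow(-64, 2) = 4096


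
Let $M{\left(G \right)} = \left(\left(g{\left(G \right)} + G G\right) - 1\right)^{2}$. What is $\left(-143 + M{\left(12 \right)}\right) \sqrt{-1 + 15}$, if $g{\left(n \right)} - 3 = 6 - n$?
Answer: $19457 \sqrt{14} \approx 72801.0$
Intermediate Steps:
$g{\left(n \right)} = 9 - n$ ($g{\left(n \right)} = 3 - \left(-6 + n\right) = 9 - n$)
$M{\left(G \right)} = \left(8 + G^{2} - G\right)^{2}$ ($M{\left(G \right)} = \left(\left(\left(9 - G\right) + G G\right) - 1\right)^{2} = \left(\left(\left(9 - G\right) + G^{2}\right) - 1\right)^{2} = \left(\left(9 + G^{2} - G\right) - 1\right)^{2} = \left(8 + G^{2} - G\right)^{2}$)
$\left(-143 + M{\left(12 \right)}\right) \sqrt{-1 + 15} = \left(-143 + \left(8 + 12^{2} - 12\right)^{2}\right) \sqrt{-1 + 15} = \left(-143 + \left(8 + 144 - 12\right)^{2}\right) \sqrt{14} = \left(-143 + 140^{2}\right) \sqrt{14} = \left(-143 + 19600\right) \sqrt{14} = 19457 \sqrt{14}$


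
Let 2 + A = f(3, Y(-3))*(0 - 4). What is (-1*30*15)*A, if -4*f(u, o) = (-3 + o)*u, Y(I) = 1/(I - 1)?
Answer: 10575/2 ≈ 5287.5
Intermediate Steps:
Y(I) = 1/(-1 + I)
f(u, o) = -u*(-3 + o)/4 (f(u, o) = -(-3 + o)*u/4 = -u*(-3 + o)/4)
A = -47/4 (A = -2 + ((1/4)*3*(3 - 1/(-1 - 3)))*(0 - 4) = -2 + ((1/4)*3*(3 - 1/(-4)))*(-4) = -2 + ((1/4)*3*(3 - 1*(-1/4)))*(-4) = -2 + ((1/4)*3*(3 + 1/4))*(-4) = -2 + ((1/4)*3*(13/4))*(-4) = -2 + (39/16)*(-4) = -2 - 39/4 = -47/4 ≈ -11.750)
(-1*30*15)*A = (-1*30*15)*(-47/4) = -30*15*(-47/4) = -450*(-47/4) = 10575/2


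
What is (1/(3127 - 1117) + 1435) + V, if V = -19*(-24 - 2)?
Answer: 3877291/2010 ≈ 1929.0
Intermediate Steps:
V = 494 (V = -19*(-26) = 494)
(1/(3127 - 1117) + 1435) + V = (1/(3127 - 1117) + 1435) + 494 = (1/2010 + 1435) + 494 = 2884351/2010 + 494 = 3877291/2010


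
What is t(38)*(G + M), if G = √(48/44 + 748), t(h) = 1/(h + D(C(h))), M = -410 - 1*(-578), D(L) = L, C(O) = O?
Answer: 42/19 + √5665/209 ≈ 2.5707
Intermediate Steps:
M = 168 (M = -410 + 578 = 168)
t(h) = 1/(2*h) (t(h) = 1/(h + h) = 1/(2*h))
G = 4*√5665/11 (G = √(48*(1/44) + 748) = √(12/11 + 748) = √(8240/11) = 4*√5665/11 ≈ 27.370)
t(38)*(G + M) = ((½)/38)*(4*√5665/11 + 168) = ((½)*(1/38))*(168 + 4*√5665/11) = (168 + 4*√5665/11)/76 = 42/19 + √5665/209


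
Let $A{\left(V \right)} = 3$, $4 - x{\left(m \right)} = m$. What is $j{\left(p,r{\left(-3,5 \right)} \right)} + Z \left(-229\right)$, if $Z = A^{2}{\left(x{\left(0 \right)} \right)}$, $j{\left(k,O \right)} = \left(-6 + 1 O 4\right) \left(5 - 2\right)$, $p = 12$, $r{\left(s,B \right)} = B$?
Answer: $-2019$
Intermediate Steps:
$x{\left(m \right)} = 4 - m$
$j{\left(k,O \right)} = -18 + 12 O$ ($j{\left(k,O \right)} = \left(-6 + O 4\right) 3 = \left(-6 + 4 O\right) 3 = -18 + 12 O$)
$Z = 9$ ($Z = 3^{2} = 9$)
$j{\left(p,r{\left(-3,5 \right)} \right)} + Z \left(-229\right) = \left(-18 + 12 \cdot 5\right) + 9 \left(-229\right) = \left(-18 + 60\right) - 2061 = 42 - 2061 = -2019$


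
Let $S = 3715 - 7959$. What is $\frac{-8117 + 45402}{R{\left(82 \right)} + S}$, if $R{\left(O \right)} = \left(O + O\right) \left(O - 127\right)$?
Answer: $- \frac{37285}{11624} \approx -3.2076$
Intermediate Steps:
$S = -4244$ ($S = 3715 - 7959 = -4244$)
$R{\left(O \right)} = 2 O \left(-127 + O\right)$
$\frac{-8117 + 45402}{R{\left(82 \right)} + S} = \frac{-8117 + 45402}{2 \cdot 82 \left(-127 + 82\right) - 4244} = \frac{37285}{2 \cdot 82 \left(-45\right) - 4244} = \frac{37285}{-7380 - 4244} = \frac{37285}{-11624} = 37285 \left(- \frac{1}{11624}\right) = - \frac{37285}{11624}$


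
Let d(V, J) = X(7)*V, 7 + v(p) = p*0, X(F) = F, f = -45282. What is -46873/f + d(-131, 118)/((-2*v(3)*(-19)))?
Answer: 1928279/430179 ≈ 4.4825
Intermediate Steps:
v(p) = -7 (v(p) = -7 + p*0 = -7 + 0 = -7)
d(V, J) = 7*V
-46873/f + d(-131, 118)/((-2*v(3)*(-19))) = -46873/(-45282) + (7*(-131))/((-2*(-7)*(-19))) = -46873*(-1/45282) - 917/(14*(-19)) = 46873/45282 - 917/(-266) = 46873/45282 - 917*(-1/266) = 46873/45282 + 131/38 = 1928279/430179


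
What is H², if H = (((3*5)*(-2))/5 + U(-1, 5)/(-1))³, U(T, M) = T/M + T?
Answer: 191102976/15625 ≈ 12231.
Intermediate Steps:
U(T, M) = T + T/M
H = -13824/125 (H = (((3*5)*(-2))/5 + (-1 - 1/5)/(-1))³ = ((15*(-2))*(⅕) + (-1 - 1*⅕)*(-1))³ = (-30*⅕ + (-1 - ⅕)*(-1))³ = (-6 - 6/5*(-1))³ = (-6 + 6/5)³ = (-24/5)³ = -13824/125 ≈ -110.59)
H² = (-13824/125)² = 191102976/15625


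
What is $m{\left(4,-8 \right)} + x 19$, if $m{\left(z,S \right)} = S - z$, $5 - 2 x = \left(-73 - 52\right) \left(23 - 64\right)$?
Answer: $-48652$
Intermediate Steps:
$x = -2560$ ($x = \frac{5}{2} - \frac{\left(-73 - 52\right) \left(23 - 64\right)}{2} = \frac{5}{2} - \frac{\left(-125\right) \left(-41\right)}{2} = \frac{5}{2} - \frac{5125}{2} = -2560$)
$m{\left(4,-8 \right)} + x 19 = \left(-8 - 4\right) - 48640 = -12 - 48640 = -48652$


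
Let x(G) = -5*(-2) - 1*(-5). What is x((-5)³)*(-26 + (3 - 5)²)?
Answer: -330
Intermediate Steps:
x(G) = 15 (x(G) = 10 + 5 = 15)
x((-5)³)*(-26 + (3 - 5)²) = 15*(-26 + (3 - 5)²) = 15*(-26 + (-2)²) = 15*(-26 + 4) = 15*(-22) = -330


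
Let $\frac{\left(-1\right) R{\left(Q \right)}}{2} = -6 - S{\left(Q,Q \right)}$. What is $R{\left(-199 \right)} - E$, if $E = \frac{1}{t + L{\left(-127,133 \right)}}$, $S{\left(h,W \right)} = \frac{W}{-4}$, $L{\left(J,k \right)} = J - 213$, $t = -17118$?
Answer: $\frac{973284}{8729} \approx 111.5$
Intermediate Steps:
$L{\left(J,k \right)} = -213 + J$
$S{\left(h,W \right)} = - \frac{W}{4}$ ($S{\left(h,W \right)} = W \left(- \frac{1}{4}\right) = - \frac{W}{4}$)
$E = - \frac{1}{17458}$ ($E = \frac{1}{-17118 - 340} = \frac{1}{-17458} = - \frac{1}{17458} \approx -5.728 \cdot 10^{-5}$)
$R{\left(Q \right)} = 12 - \frac{Q}{2}$ ($R{\left(Q \right)} = - 2 \left(-6 - - \frac{Q}{4}\right) = - 2 \left(-6 + \frac{Q}{4}\right) = 12 - \frac{Q}{2}$)
$R{\left(-199 \right)} - E = \left(12 - - \frac{199}{2}\right) - - \frac{1}{17458} = \left(12 + \frac{199}{2}\right) + \frac{1}{17458} = \frac{223}{2} + \frac{1}{17458} = \frac{973284}{8729}$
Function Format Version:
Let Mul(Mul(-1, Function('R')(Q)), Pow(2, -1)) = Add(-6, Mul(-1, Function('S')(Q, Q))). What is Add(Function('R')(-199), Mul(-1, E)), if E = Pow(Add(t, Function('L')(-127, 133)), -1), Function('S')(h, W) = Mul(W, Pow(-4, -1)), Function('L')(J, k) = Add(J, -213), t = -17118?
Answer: Rational(973284, 8729) ≈ 111.50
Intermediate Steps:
Function('L')(J, k) = Add(-213, J)
Function('S')(h, W) = Mul(Rational(-1, 4), W) (Function('S')(h, W) = Mul(W, Rational(-1, 4)) = Mul(Rational(-1, 4), W))
E = Rational(-1, 17458) (E = Pow(Add(-17118, Add(-213, -127)), -1) = Pow(Add(-17118, -340), -1) = Pow(-17458, -1) = Rational(-1, 17458) ≈ -5.7280e-5)
Function('R')(Q) = Add(12, Mul(Rational(-1, 2), Q)) (Function('R')(Q) = Mul(-2, Add(-6, Mul(-1, Mul(Rational(-1, 4), Q)))) = Mul(-2, Add(-6, Mul(Rational(1, 4), Q))) = Add(12, Mul(Rational(-1, 2), Q)))
Add(Function('R')(-199), Mul(-1, E)) = Add(Add(12, Mul(Rational(-1, 2), -199)), Mul(-1, Rational(-1, 17458))) = Add(Add(12, Rational(199, 2)), Rational(1, 17458)) = Add(Rational(223, 2), Rational(1, 17458)) = Rational(973284, 8729)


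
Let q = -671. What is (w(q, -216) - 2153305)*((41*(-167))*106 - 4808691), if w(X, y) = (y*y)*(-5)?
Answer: 13208490244705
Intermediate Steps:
w(X, y) = -5*y² (w(X, y) = y²*(-5) = -5*y²)
(w(q, -216) - 2153305)*((41*(-167))*106 - 4808691) = (-5*(-216)² - 2153305)*((41*(-167))*106 - 4808691) = (-5*46656 - 2153305)*(-6847*106 - 4808691) = (-233280 - 2153305)*(-725782 - 4808691) = -2386585*(-5534473) = 13208490244705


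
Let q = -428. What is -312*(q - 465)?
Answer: 278616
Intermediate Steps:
-312*(q - 465) = -312*(-428 - 465) = -312*(-893) = 278616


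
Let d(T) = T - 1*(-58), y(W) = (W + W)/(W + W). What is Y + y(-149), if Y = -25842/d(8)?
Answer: -4296/11 ≈ -390.55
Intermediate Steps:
y(W) = 1 (y(W) = (2*W)/((2*W)) = (2*W)*(1/(2*W)) = 1)
d(T) = 58 + T (d(T) = T + 58 = 58 + T)
Y = -4307/11 (Y = -25842/(58 + 8) = -25842/66 = -25842*1/66 = -4307/11 ≈ -391.55)
Y + y(-149) = -4307/11 + 1 = -4296/11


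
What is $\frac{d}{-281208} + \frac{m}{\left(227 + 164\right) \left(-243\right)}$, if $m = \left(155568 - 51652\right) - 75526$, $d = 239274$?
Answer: $- \frac{301153291}{261945252} \approx -1.1497$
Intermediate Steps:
$m = 28390$ ($m = 103916 - 75526 = 28390$)
$\frac{d}{-281208} + \frac{m}{\left(227 + 164\right) \left(-243\right)} = \frac{239274}{-281208} + \frac{28390}{\left(227 + 164\right) \left(-243\right)} = 239274 \left(- \frac{1}{281208}\right) + \frac{28390}{391 \left(-243\right)} = - \frac{39879}{46868} + \frac{28390}{-95013} = - \frac{39879}{46868} + 28390 \left(- \frac{1}{95013}\right) = - \frac{39879}{46868} - \frac{1670}{5589} = - \frac{301153291}{261945252}$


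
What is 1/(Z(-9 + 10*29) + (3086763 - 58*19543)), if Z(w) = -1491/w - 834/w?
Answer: 281/548866264 ≈ 5.1196e-7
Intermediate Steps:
Z(w) = -2325/w
1/(Z(-9 + 10*29) + (3086763 - 58*19543)) = 1/(-2325/(-9 + 10*29) + (3086763 - 58*19543)) = 1/(-2325/(-9 + 290) + (3086763 - 1*1133494)) = 1/(-2325/281 + (3086763 - 1133494)) = 1/(-2325*1/281 + 1953269) = 1/(-2325/281 + 1953269) = 1/(548866264/281) = 281/548866264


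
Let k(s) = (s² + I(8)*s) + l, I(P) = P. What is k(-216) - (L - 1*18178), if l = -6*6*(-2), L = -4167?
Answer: 67345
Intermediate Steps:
l = 72 (l = -36*(-2) = 72)
k(s) = 72 + s² + 8*s (k(s) = (s² + 8*s) + 72 = 72 + s² + 8*s)
k(-216) - (L - 1*18178) = (72 + (-216)² + 8*(-216)) - (-4167 - 1*18178) = (72 + 46656 - 1728) - (-4167 - 18178) = 45000 - 1*(-22345) = 45000 + 22345 = 67345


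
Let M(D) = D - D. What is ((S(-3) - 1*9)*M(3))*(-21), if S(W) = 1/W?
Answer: 0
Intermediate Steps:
M(D) = 0
((S(-3) - 1*9)*M(3))*(-21) = ((1/(-3) - 1*9)*0)*(-21) = ((-⅓ - 9)*0)*(-21) = -28/3*0*(-21) = 0*(-21) = 0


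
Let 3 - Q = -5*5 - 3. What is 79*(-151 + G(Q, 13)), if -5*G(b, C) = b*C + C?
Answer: -92509/5 ≈ -18502.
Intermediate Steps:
Q = 31 (Q = 3 - (-5*5 - 3) = 3 - (-25 - 3) = 3 - 1*(-28) = 3 + 28 = 31)
G(b, C) = -C/5 - C*b/5 (G(b, C) = -(b*C + C)/5 = -(C*b + C)/5 = -(C + C*b)/5 = -C/5 - C*b/5)
79*(-151 + G(Q, 13)) = 79*(-151 - ⅕*13*(1 + 31)) = 79*(-151 - ⅕*13*32) = 79*(-151 - 416/5) = 79*(-1171/5) = -92509/5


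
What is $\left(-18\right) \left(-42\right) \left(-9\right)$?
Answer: $-6804$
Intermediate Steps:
$\left(-18\right) \left(-42\right) \left(-9\right) = 756 \left(-9\right) = -6804$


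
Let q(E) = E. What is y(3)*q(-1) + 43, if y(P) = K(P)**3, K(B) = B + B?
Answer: -173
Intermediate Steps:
K(B) = 2*B
y(P) = 8*P**3 (y(P) = (2*P)**3 = 8*P**3)
y(3)*q(-1) + 43 = (8*3**3)*(-1) + 43 = (8*27)*(-1) + 43 = 216*(-1) + 43 = -216 + 43 = -173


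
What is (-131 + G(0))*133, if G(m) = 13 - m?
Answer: -15694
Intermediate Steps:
(-131 + G(0))*133 = (-131 + (13 - 1*0))*133 = (-131 + (13 + 0))*133 = (-131 + 13)*133 = -118*133 = -15694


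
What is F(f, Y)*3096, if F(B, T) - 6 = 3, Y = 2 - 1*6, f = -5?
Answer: 27864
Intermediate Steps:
Y = -4 (Y = 2 - 6 = -4)
F(B, T) = 9 (F(B, T) = 6 + 3 = 9)
F(f, Y)*3096 = 9*3096 = 27864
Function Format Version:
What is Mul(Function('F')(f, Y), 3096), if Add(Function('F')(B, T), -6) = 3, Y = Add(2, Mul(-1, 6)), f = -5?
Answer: 27864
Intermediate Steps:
Y = -4 (Y = Add(2, -6) = -4)
Function('F')(B, T) = 9 (Function('F')(B, T) = Add(6, 3) = 9)
Mul(Function('F')(f, Y), 3096) = Mul(9, 3096) = 27864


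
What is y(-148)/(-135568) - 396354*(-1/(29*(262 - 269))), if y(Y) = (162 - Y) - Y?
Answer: -16760141/8584 ≈ -1952.5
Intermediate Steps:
y(Y) = 162 - 2*Y
y(-148)/(-135568) - 396354*(-1/(29*(262 - 269))) = (162 - 2*(-148))/(-135568) - 396354*(-1/(29*(262 - 269))) = (162 + 296)*(-1/135568) - 396354/((-29*(-7))) = 458*(-1/135568) - 396354/203 = -1/296 - 396354*1/203 = -1/296 - 56622/29 = -16760141/8584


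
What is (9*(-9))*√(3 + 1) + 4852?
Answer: 4690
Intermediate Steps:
(9*(-9))*√(3 + 1) + 4852 = -81*√4 + 4852 = -81*2 + 4852 = -162 + 4852 = 4690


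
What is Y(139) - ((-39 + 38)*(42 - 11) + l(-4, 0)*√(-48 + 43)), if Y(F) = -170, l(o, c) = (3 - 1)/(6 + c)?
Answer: -139 - I*√5/3 ≈ -139.0 - 0.74536*I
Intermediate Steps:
l(o, c) = 2/(6 + c)
Y(139) - ((-39 + 38)*(42 - 11) + l(-4, 0)*√(-48 + 43)) = -170 - ((-39 + 38)*(42 - 11) + (2/(6 + 0))*√(-48 + 43)) = -170 - (-1*31 + (2/6)*√(-5)) = -170 - (-31 + (2*(⅙))*(I*√5)) = -170 - (-31 + (I*√5)/3) = -170 - (-31 + I*√5/3) = -170 + (31 - I*√5/3) = -139 - I*√5/3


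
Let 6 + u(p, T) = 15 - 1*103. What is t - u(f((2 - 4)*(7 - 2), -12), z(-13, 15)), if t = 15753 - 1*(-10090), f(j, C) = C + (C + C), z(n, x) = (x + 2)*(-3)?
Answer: 25937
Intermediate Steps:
z(n, x) = -6 - 3*x (z(n, x) = (2 + x)*(-3) = -6 - 3*x)
f(j, C) = 3*C (f(j, C) = C + 2*C = 3*C)
u(p, T) = -94 (u(p, T) = -6 + (15 - 1*103) = -6 + (15 - 103) = -6 - 88 = -94)
t = 25843 (t = 15753 + 10090 = 25843)
t - u(f((2 - 4)*(7 - 2), -12), z(-13, 15)) = 25843 - 1*(-94) = 25843 + 94 = 25937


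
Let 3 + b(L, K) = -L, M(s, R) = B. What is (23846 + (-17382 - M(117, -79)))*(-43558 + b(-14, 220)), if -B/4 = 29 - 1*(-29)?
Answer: -291590712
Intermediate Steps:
B = -232 (B = -4*(29 - 1*(-29)) = -4*(29 + 29) = -4*58 = -232)
M(s, R) = -232
b(L, K) = -3 - L
(23846 + (-17382 - M(117, -79)))*(-43558 + b(-14, 220)) = (23846 + (-17382 - 1*(-232)))*(-43558 + (-3 - 1*(-14))) = (23846 + (-17382 + 232))*(-43558 + (-3 + 14)) = (23846 - 17150)*(-43558 + 11) = 6696*(-43547) = -291590712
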